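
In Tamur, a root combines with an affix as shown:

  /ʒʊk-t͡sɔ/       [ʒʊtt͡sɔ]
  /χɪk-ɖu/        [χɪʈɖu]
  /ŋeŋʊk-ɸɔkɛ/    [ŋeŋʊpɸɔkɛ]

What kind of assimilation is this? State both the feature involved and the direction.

regressive place assimilation

The segment that alternates is /k/, which surfaces as [t] when adjacent to /t͡s/.
The change velar → alveolar matches the place of the following /t͡s/, identifying this as place assimilation.
Manner and voice are unchanged, so the assimilation is partial, not total.
The same holds elsewhere in the data: /k/ → [ʈ] before /ɖ/ (velar → retroflex, matching retroflex); /k/ → [p] before /ɸ/ (velar → bilabial, matching bilabial) — only place changes, and always toward the following segment.
Since the segment that changes precedes the conditioning segment, the assimilation is regressive.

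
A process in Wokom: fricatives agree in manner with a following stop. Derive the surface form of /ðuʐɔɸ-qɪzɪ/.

[ðuʐɔpqɪzɪ]

The rule targets /ɸ/ (voiceless bilabial fricative), which sits before the trigger /q/ (stop).
A voiceless bilabial stop is [p], so the surface segment is [p].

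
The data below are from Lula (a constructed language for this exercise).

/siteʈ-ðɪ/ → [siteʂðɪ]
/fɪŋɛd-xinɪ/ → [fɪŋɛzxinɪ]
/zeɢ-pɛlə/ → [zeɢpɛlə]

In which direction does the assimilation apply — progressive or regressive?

Comparing underlying and surface forms, /ʈ/ → [ʂ] is the alternation; the neighbouring /ð/ is constant.
/ʈ/ is a stop while /ð/ is a fricative; the output [ʂ] is a fricative, matching the trigger — so the feature that spreads is manner.
The other alternating form patterns the same way: /d/ → [z] before /x/ (stop → fricative, matching a fricative) — only manner changes, and always toward the following segment.
Nothing changes in [zeɢpɛlə]: there the adjacent consonants already agree in manner (/ɢ/ and /p/ are both stops), so this form is consistent with the same rule.
Since the segment that changes precedes the conditioning segment, the assimilation is regressive.

regressive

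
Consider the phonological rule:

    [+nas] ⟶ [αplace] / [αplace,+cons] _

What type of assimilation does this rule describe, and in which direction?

progressive place assimilation

The rule copies the place features (abbreviated [place]) from the environment onto the target, so the assimilating feature is place.
The conditioning segment sits to the left of the focus bar, meaning the trigger precedes the segment that changes — progressive assimilation.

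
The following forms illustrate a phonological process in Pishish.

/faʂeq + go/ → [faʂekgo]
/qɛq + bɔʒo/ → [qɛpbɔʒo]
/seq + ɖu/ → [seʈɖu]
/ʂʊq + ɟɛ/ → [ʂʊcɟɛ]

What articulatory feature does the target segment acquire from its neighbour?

place

Underlying /q/ is realised as [k] next to /g/; /g/ itself does not change.
/q/ is uvular while /g/ is velar; the output [k] is velar, matching the trigger — so the feature that spreads is place.
The same holds elsewhere in the data: /q/ → [p] before /b/ (uvular → bilabial, matching bilabial); /q/ → [ʈ] before /ɖ/ (uvular → retroflex, matching retroflex); /q/ → [c] before /ɟ/ (uvular → palatal, matching palatal) — only place changes, and always toward the following segment.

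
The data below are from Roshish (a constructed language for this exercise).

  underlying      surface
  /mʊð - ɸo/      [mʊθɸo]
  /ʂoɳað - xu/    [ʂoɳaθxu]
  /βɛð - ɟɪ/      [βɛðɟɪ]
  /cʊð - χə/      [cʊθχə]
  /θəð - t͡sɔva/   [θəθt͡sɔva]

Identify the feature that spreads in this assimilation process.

Comparing underlying and surface forms, /ð/ → [θ] is the alternation; the neighbouring /ɸ/ is constant.
/ð/ is voiced while /ɸ/ is voiceless; the output [θ] is voiceless, matching the trigger — so the feature that spreads is voicing.
The same holds elsewhere in the data: /ð/ → [θ] before /x/ (voiced → voiceless, matching voiceless); /ð/ → [θ] before /χ/ (voiced → voiceless, matching voiceless); /ð/ → [θ] before /t͡s/ (voiced → voiceless, matching voiceless) — only voicing changes, and always toward the following segment.
Nothing changes in [βɛðɟɪ]: there the adjacent consonants already agree in voicing (/ð/ and /ɟ/ are both voiced), so this form is consistent with the same rule.

voicing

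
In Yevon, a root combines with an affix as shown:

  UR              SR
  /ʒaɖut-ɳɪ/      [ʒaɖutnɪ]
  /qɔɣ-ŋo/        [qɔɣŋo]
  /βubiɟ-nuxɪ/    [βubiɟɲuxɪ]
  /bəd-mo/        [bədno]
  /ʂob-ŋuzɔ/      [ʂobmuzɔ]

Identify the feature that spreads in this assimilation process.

place

The segment that alternates is /ɳ/, which surfaces as [n] when adjacent to /t/.
/ɳ/ is retroflex while /t/ is alveolar; the output [n] is alveolar, matching the trigger — so the feature that spreads is place.
The same holds elsewhere in the data: /n/ → [ɲ] after /ɟ/ (alveolar → palatal, matching palatal); /m/ → [n] after /d/ (bilabial → alveolar, matching alveolar); /ŋ/ → [m] after /b/ (velar → bilabial, matching bilabial) — only place changes, and always toward the preceding segment.
No alternation appears in [qɔɣŋo]: there the adjacent consonants already agree in place (/ŋ/ and /ɣ/ are both velar), so this form is consistent with the same rule.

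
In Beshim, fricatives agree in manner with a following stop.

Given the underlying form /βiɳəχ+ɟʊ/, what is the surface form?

[βiɳəqɟʊ]

The rule targets /χ/ (voiceless uvular fricative), which sits before the trigger /ɟ/ (stop).
A voiceless uvular stop is [q], so the surface segment is [q].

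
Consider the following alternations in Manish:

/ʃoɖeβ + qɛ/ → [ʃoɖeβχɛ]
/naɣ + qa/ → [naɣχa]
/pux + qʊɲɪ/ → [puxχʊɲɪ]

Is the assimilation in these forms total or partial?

partial assimilation

Comparing underlying and surface forms, /q/ → [χ] is the alternation; the neighbouring /β/ is constant.
The change stop → fricative matches the manner of the preceding /β/, identifying this as manner assimilation.
Place and voice are unchanged, so the assimilation is partial, not total.
The other alternating forms pattern the same way: /q/ → [χ] after /ɣ/ (stop → fricative, matching a fricative); /q/ → [χ] after /x/ (stop → fricative, matching a fricative) — only manner changes, and always toward the preceding segment.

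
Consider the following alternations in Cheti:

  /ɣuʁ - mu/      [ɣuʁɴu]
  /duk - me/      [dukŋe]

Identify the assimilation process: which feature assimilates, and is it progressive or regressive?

Comparing underlying and surface forms, /m/ → [ɴ] is the alternation; the neighbouring /ʁ/ is constant.
The change bilabial → uvular matches the place of the preceding /ʁ/, identifying this as place assimilation.
Manner and voice are unchanged, so the assimilation is partial, not total.
Checking the remaining alternation: /m/ → [ŋ] after /k/ (bilabial → velar, matching velar) — only place changes, and always toward the preceding segment.
The trigger is the preceding segment, so the direction is progressive (perseverative).

progressive place assimilation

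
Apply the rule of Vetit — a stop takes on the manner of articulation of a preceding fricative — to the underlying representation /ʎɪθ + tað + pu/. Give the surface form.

[ʎɪθsaðɸu]

The rule targets /t/ (voiceless alveolar stop), which sits after the trigger /θ/ (fricative).
Changing only its manner to fricative gives [s] — the voiceless alveolar fricative.
The same rule applies at the second boundary: /p/ → [ɸ] next to /ð/.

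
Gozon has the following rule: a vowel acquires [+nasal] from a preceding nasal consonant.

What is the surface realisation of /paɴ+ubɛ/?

[paɴũbɛ]

The vowel /u/ is adjacent to the preceding nasal /ɴ/, so it acquires [+nasal] and surfaces as [ũ].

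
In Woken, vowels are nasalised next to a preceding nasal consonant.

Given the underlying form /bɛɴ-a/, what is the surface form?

/a/ sits next to the nasal /ɴ/ and is therefore nasalised to [ã].

[bɛɴã]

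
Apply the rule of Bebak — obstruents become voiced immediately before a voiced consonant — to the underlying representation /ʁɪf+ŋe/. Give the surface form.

/f/ is a voiceless labiodental fricative. The following trigger /ŋ/ is voiced, so /f/ must become voiced as well.
The voiced labiodental fricative is [v], so /f/ → [v].

[ʁɪvŋe]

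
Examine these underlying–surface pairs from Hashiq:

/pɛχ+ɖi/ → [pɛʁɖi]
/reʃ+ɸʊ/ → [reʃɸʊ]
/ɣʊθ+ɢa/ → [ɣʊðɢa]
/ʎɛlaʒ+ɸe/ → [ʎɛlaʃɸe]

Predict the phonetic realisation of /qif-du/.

[qivdu]

The data show regressive voicing assimilation: /χ/ → [ʁ] before /ɖ/; /θ/ → [ð] before /ɢ/; /ʒ/ → [ʃ] before /ɸ/. In each pair only voicing changes, matching the following consonant, while place and manner stay constant.
Nothing changes in [reʃɸʊ]: there the adjacent consonants already agree in voicing (/ʃ/ and /ɸ/ are both voiceless), so this form is consistent with the same rule.
The rule targets /f/ (voiceless labiodental fricative), which sits before the trigger /d/ (voiced).
A voiced labiodental fricative is [v], so the surface segment is [v].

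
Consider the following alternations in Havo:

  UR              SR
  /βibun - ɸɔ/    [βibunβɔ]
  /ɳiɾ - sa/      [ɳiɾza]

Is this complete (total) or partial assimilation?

Comparing underlying and surface forms, /ɸ/ → [β] is the alternation; the neighbouring /n/ is constant.
/ɸ/ is voiceless while /n/ is voiced; the output [β] is voiced, matching the trigger — so the feature that spreads is voicing.
Place and manner are unchanged, so the assimilation is partial, not total.
Checking the remaining alternation: /s/ → [z] after /ɾ/ (voiceless → voiced, matching voiced) — only voicing changes, and always toward the preceding segment.

partial assimilation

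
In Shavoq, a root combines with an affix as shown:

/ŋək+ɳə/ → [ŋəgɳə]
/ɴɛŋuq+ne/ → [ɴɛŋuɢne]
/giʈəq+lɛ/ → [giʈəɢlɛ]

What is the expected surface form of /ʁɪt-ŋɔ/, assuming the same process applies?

[ʁɪdŋɔ]

The data show regressive voicing assimilation: /k/ → [g] before /ɳ/; /q/ → [ɢ] before /n/; /q/ → [ɢ] before /l/. In each pair only voicing changes, matching the following consonant, while place and manner stay constant.
The rule targets /t/ (voiceless alveolar stop), which sits before the trigger /ŋ/ (voiced).
A voiced alveolar stop is [d], so the surface segment is [d].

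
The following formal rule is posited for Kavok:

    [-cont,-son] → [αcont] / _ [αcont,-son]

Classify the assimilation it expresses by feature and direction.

The rule copies [cont] (continuancy) from the environment onto the target stops; since [±cont] encodes the stop/fricative manner contrast, the assimilating dimension is manner.
Since the environment is written after the underscore, the trigger follows the target; the direction is regressive.

regressive manner assimilation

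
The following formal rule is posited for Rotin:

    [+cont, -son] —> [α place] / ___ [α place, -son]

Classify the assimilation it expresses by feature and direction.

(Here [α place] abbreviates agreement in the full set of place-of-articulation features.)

The rule copies the place features (abbreviated [place]) from the environment onto the target, so the assimilating feature is place.
The conditioning segment sits to the right of the focus bar, meaning the trigger follows the segment that changes — regressive assimilation.

regressive place assimilation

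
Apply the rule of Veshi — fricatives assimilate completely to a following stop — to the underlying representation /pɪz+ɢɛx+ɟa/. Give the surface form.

/z/ is the segment targeted by the rule; it sits immediately before /ɢ/, so it assimilates completely and surfaces as [ɢ].
The same rule applies at the second boundary: /x/ → [ɟ] next to /ɟ/.

[pɪɢɢɛɟɟa]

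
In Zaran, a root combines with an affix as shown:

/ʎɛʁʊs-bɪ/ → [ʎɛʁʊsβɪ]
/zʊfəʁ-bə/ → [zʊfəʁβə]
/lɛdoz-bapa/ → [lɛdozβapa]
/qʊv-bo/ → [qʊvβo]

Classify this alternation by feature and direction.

The segment that alternates is /b/, which surfaces as [β] when adjacent to /s/.
The change stop → fricative matches the manner of the preceding /s/, identifying this as manner assimilation.
Place and voice are unchanged, so the assimilation is partial, not total.
The other alternating forms pattern the same way: /b/ → [β] after /ʁ/ (stop → fricative, matching a fricative); /b/ → [β] after /z/ (stop → fricative, matching a fricative); /b/ → [β] after /v/ (stop → fricative, matching a fricative) — only manner changes, and always toward the preceding segment.
Since the segment that changes follows the conditioning segment, the assimilation is progressive.

progressive manner assimilation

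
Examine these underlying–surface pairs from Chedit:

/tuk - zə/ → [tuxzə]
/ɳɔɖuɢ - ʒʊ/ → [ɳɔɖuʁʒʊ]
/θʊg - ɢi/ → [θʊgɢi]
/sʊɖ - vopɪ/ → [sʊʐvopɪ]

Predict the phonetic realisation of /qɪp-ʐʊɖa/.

The data show regressive manner assimilation: /k/ → [x] before /z/; /ɢ/ → [ʁ] before /ʒ/; /ɖ/ → [ʐ] before /v/. In each pair only manner changes, matching the following consonant, while place and voice stay constant.
No alternation appears in [θʊgɢi]: there the adjacent consonants already agree in manner (/g/ and /ɢ/ are both stops), so this form is consistent with the same rule.
/p/ is a voiceless bilabial stop. The following trigger /ʐ/ is a fricative, so /p/ must become a fricative as well.
Changing only its manner to fricative gives [ɸ] — the voiceless bilabial fricative.

[qɪɸʐʊɖa]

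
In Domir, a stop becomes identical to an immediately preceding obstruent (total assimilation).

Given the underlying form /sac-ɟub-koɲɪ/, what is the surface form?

/ɟ/ is the segment targeted by the rule; it sits immediately after /c/, so it assimilates completely and surfaces as [c].
The same rule applies at the second boundary: /k/ → [b] next to /b/.

[saccubboɲɪ]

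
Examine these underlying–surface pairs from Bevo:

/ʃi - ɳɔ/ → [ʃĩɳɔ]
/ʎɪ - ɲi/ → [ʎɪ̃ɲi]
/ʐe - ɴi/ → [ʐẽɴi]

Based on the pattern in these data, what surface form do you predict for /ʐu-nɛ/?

[ʐũnɛ]

The data show regressive nasality assimilation (vowel nasalisation): /i/ → [ĩ] before /ɳ/; /ɪ/ → [ɪ̃] before /ɲ/; /e/ → [ẽ] before /ɴ/ — a vowel is nasalised by an immediately following nasal consonant.
The vowel /u/ is adjacent to the following nasal /n/, so it acquires [+nasal] and surfaces as [ũ].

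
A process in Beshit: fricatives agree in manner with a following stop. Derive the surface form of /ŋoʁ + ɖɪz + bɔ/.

/ʁ/ is a voiced uvular fricative. The following trigger /ɖ/ is a stop, so /ʁ/ must become a stop as well.
The voiced uvular stop is [ɢ], so /ʁ/ → [ɢ].
The same rule applies at the second boundary: /z/ → [d] next to /b/.

[ŋoɢɖɪdbɔ]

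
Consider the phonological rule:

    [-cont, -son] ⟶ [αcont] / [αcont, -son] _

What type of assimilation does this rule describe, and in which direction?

progressive manner assimilation

The shared variable α links the value of [cont] on the target to that of the neighbouring obstruent. [cont] distinguishes stops from fricatives — a manner-of-articulation feature — so this is manner assimilation.
Since the environment is written before the underscore, the trigger precedes the target; the direction is progressive.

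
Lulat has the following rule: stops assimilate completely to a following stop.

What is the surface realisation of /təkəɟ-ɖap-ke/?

/ɟ/ is the segment targeted by the rule; it sits immediately before /ɖ/, so it assimilates completely and surfaces as [ɖ].
The same rule applies at the second boundary: /p/ → [k] next to /k/.

[təkəɖɖakke]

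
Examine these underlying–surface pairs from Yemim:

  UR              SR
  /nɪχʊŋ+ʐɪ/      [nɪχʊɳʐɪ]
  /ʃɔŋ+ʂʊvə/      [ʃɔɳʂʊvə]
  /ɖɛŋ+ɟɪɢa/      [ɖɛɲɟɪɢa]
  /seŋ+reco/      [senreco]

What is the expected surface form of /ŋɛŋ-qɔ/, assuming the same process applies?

The data show regressive place assimilation: /ŋ/ → [ɳ] before /ʐ/; /ŋ/ → [ɳ] before /ʂ/; /ŋ/ → [ɲ] before /ɟ/; /ŋ/ → [n] before /r/. In each pair only place changes, matching the following consonant, while manner and voice stay constant.
/ŋ/ is a voiced velar nasal. The following trigger /q/ is uvular, so /ŋ/ must become uvular as well.
Changing only its place to uvular gives [ɴ] — the voiced uvular nasal.

[ŋɛɴqɔ]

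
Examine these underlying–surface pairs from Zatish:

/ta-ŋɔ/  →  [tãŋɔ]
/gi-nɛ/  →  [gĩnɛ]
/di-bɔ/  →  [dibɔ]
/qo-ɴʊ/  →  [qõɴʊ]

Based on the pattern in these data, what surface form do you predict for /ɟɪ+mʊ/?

[ɟɪ̃mʊ]

The data show regressive nasality assimilation (vowel nasalisation): /a/ → [ã] before /ŋ/; /i/ → [ĩ] before /n/; /o/ → [õ] before /ɴ/ — a vowel is nasalised by an immediately following nasal consonant.
No change occurs in [dibɔ] because the vowel at the boundary is adjacent to an oral consonant, not a nasal (/i/ next to /b/).
/ɪ/ sits next to the nasal /m/ and is therefore nasalised to [ɪ̃].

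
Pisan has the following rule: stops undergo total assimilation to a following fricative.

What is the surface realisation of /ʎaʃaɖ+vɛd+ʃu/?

/ɖ/ is the segment targeted by the rule; it sits immediately before /v/, so it assimilates completely and surfaces as [v].
At the second juncture, /d/ likewise becomes [ʃ] adjacent to /ʃ/.

[ʎaʃavvɛʃʃu]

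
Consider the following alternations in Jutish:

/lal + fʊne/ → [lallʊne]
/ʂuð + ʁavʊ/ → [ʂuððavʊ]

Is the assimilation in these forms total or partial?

The segment that alternates is /f/, which surfaces as [l] when adjacent to /l/.
The output [l] is identical to the trigger /l/ — every feature (place, manner, voicing) has been copied — so this is total assimilation.
The remaining alternation confirms this: /ʁ/ → [ð] after /ð/ — in each case the output is a copy of the preceding consonant.

total assimilation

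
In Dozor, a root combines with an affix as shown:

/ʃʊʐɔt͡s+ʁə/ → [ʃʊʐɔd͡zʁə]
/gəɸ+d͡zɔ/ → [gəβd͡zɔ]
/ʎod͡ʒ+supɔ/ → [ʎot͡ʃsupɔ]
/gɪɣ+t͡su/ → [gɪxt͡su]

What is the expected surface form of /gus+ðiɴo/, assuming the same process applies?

[guzðiɴo]

The data show regressive voicing assimilation: /t͡s/ → [d͡z] before /ʁ/; /ɸ/ → [β] before /d͡z/; /d͡ʒ/ → [t͡ʃ] before /s/; /ɣ/ → [x] before /t͡s/. In each pair only voicing changes, matching the following consonant, while place and manner stay constant.
/s/ is a voiceless alveolar fricative. The following trigger /ð/ is voiced, so /s/ must become voiced as well.
Changing only its voicing to voiced gives [z] — the voiced alveolar fricative.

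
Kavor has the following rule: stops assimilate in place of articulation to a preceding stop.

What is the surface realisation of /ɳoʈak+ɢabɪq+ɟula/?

The rule targets /ɢ/ (voiced uvular stop), which sits after the trigger /k/ (velar).
Changing only its place to velar gives [g] — the voiced velar stop.
At the second juncture, /ɟ/ likewise becomes [ɢ] adjacent to /q/.

[ɳoʈakgabɪqɢula]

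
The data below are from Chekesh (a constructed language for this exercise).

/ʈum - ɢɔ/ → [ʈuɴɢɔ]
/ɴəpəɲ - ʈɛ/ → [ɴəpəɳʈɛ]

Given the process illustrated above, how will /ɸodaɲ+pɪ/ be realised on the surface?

The data show regressive place assimilation: /m/ → [ɴ] before /ɢ/; /ɲ/ → [ɳ] before /ʈ/. In each pair only place changes, matching the following consonant, while manner and voice stay constant.
/ɲ/ is a voiced palatal nasal. The following trigger /p/ is bilabial, so /ɲ/ must become bilabial as well.
The voiced bilabial nasal is [m], so /ɲ/ → [m].

[ɸodampɪ]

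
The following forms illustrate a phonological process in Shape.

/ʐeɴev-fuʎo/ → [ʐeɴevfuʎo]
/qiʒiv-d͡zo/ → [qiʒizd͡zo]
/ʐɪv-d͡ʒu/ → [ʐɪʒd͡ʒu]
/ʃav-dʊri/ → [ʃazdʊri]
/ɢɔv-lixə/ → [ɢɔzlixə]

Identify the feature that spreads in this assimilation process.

place

The segment that alternates is /v/, which surfaces as [z] when adjacent to /d͡z/.
/v/ is labiodental while /d͡z/ is alveolar; the output [z] is alveolar, matching the trigger — so the feature that spreads is place.
Checking the remaining alternations: /v/ → [ʒ] before /d͡ʒ/ (labiodental → postalveolar, matching postalveolar); /v/ → [z] before /d/ (labiodental → alveolar, matching alveolar); /v/ → [z] before /l/ (labiodental → alveolar, matching alveolar) — only place changes, and always toward the following segment.
No alternation appears in [ʐeɴevfuʎo]: there the adjacent consonants already agree in place (/v/ and /f/ are both labiodental), so this form is consistent with the same rule.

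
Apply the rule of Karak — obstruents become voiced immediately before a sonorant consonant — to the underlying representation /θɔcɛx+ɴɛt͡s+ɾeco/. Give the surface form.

[θɔcɛɣɴɛd͡zɾeco]

/x/ is a voiceless velar fricative. The following trigger /ɴ/ is voiced, so /x/ must become voiced as well.
The voiced velar fricative is [ɣ], so /x/ → [ɣ].
The same rule applies at the second boundary: /t͡s/ → [d͡z] next to /ɾ/.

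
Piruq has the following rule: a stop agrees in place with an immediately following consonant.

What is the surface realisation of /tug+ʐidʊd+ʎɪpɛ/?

/g/ is a voiced velar stop. The following trigger /ʐ/ is retroflex, so /g/ must become retroflex as well.
Changing only its place to retroflex gives [ɖ] — the voiced retroflex stop.
At the second juncture, /d/ likewise becomes [ɟ] adjacent to /ʎ/.

[tuɖʐidʊɟʎɪpɛ]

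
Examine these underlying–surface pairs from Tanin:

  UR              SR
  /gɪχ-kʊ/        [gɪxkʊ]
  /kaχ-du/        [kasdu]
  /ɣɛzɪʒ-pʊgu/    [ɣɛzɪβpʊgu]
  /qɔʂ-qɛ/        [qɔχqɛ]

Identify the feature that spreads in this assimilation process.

place

Underlying /χ/ is realised as [x] next to /k/; /k/ itself does not change.
The change uvular → velar matches the place of the following /k/, identifying this as place assimilation.
The same holds elsewhere in the data: /χ/ → [s] before /d/ (uvular → alveolar, matching alveolar); /ʒ/ → [β] before /p/ (postalveolar → bilabial, matching bilabial); /ʂ/ → [χ] before /q/ (retroflex → uvular, matching uvular) — only place changes, and always toward the following segment.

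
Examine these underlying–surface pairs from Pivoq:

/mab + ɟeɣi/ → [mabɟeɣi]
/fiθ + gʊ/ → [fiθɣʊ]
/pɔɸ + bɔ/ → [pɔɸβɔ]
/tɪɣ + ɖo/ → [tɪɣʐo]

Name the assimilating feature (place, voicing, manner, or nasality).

manner

Underlying /g/ is realised as [ɣ] next to /θ/; /θ/ itself does not change.
The change stop → fricative matches the manner of the preceding /θ/, identifying this as manner assimilation.
The other alternating forms pattern the same way: /b/ → [β] after /ɸ/ (stop → fricative, matching a fricative); /ɖ/ → [ʐ] after /ɣ/ (stop → fricative, matching a fricative) — only manner changes, and always toward the preceding segment.
Nothing changes in [mabɟeɣi]: there the adjacent consonants already agree in manner (/ɟ/ and /b/ are both stops), so this form is consistent with the same rule.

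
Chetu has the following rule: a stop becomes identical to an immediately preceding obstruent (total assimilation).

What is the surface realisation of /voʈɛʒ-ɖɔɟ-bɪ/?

/ɖ/ is the segment targeted by the rule; it sits immediately after /ʒ/, so it assimilates completely and surfaces as [ʒ].
The same rule applies at the second boundary: /b/ → [ɟ] next to /ɟ/.

[voʈɛʒʒɔɟɟɪ]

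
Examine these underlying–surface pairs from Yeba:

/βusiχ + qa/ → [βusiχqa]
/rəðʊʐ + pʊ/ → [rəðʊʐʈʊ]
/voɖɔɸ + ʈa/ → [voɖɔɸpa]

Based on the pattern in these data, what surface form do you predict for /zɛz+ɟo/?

[zɛzdo]

The data show progressive place assimilation: /p/ → [ʈ] after /ʐ/; /ʈ/ → [p] after /ɸ/. In each pair only place changes, matching the preceding consonant, while manner and voice stay constant.
No alternation appears in [βusiχqa]: there the adjacent consonants already agree in place (/q/ and /χ/ are both uvular), so this form is consistent with the same rule.
/ɟ/ is a voiced palatal stop. The preceding trigger /z/ is alveolar, so /ɟ/ must become alveolar as well.
Changing only its place to alveolar gives [d] — the voiced alveolar stop.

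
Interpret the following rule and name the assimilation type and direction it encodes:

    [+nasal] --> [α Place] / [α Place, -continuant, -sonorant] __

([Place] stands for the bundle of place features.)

The shared variable α links the value of the place features (abbreviated [Place]) on the target to the same value on the neighbouring segment, so place is the feature that assimilates.
Since the environment is written before the underscore, the trigger precedes the target; the direction is progressive.

progressive place assimilation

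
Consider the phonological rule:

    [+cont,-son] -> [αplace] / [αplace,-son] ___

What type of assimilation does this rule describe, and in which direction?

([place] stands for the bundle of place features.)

progressive place assimilation

The rule copies the place features (abbreviated [place]) from the environment onto the target, so the assimilating feature is place.
The conditioning segment sits to the left of the focus bar, meaning the trigger precedes the segment that changes — progressive assimilation.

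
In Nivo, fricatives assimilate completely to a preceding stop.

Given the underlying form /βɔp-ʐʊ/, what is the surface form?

[βɔppʊ]

/ʐ/ is the segment targeted by the rule; it sits immediately after /p/, so it assimilates completely and surfaces as [p].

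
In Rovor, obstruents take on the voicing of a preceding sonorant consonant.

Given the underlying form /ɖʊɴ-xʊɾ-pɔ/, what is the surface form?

[ɖʊɴɣʊɾbɔ]

/x/ is a voiceless velar fricative. The preceding trigger /ɴ/ is voiced, so /x/ must become voiced as well.
The voiced velar fricative is [ɣ], so /x/ → [ɣ].
The same rule applies at the second boundary: /p/ → [b] next to /ɾ/.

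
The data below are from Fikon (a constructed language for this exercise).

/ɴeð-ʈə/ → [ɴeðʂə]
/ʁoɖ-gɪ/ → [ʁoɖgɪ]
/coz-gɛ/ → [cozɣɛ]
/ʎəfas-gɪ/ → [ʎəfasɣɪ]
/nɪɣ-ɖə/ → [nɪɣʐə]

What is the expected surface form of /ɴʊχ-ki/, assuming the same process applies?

The data show progressive manner assimilation: /ʈ/ → [ʂ] after /ð/; /g/ → [ɣ] after /z/; /g/ → [ɣ] after /s/; /ɖ/ → [ʐ] after /ɣ/. In each pair only manner changes, matching the preceding consonant, while place and voice stay constant.
Nothing changes in [ʁoɖgɪ]: there the adjacent consonants already agree in manner (/g/ and /ɖ/ are both stops), so this form is consistent with the same rule.
/k/ is a voiceless velar stop. The preceding trigger /χ/ is a fricative, so /k/ must become a fricative as well.
The voiceless velar fricative is [x], so /k/ → [x].

[ɴʊχxi]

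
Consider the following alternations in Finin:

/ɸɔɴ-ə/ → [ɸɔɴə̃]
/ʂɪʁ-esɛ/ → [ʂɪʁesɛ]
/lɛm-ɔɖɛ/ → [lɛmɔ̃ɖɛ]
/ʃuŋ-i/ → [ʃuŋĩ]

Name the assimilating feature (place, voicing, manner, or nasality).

The vowel /ə/ surfaces as nasalised [ə̃] next to the preceding nasal /ɴ/ — it has acquired the [+nasal] feature of its neighbour.
Likewise in the remaining data: /ɔ/ → [ɔ̃] after /m/; /i/ → [ĩ] after /ŋ/ — each time a vowel is nasalised next to a preceding nasal.
No change occurs in [ʂɪʁesɛ] because the vowel at the boundary is adjacent to an oral consonant, not a nasal (/e/ next to /ʁ/).

nasality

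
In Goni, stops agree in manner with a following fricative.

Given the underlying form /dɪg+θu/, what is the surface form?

[dɪɣθu]

/g/ is a voiced velar stop. The following trigger /θ/ is a fricative, so /g/ must become a fricative as well.
A voiced velar fricative is [ɣ], so the surface segment is [ɣ].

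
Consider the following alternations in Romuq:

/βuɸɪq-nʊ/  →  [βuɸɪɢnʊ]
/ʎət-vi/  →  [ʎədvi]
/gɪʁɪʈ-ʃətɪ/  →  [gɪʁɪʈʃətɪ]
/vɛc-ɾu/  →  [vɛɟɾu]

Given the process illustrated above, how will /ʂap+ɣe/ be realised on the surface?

The data show regressive voicing assimilation: /q/ → [ɢ] before /n/; /t/ → [d] before /v/; /c/ → [ɟ] before /ɾ/. In each pair only voicing changes, matching the following consonant, while place and manner stay constant.
Nothing changes in [gɪʁɪʈʃətɪ]: there the adjacent consonants already agree in voicing (/ʈ/ and /ʃ/ are both voiceless), so this form is consistent with the same rule.
/p/ is a voiceless bilabial stop. The following trigger /ɣ/ is voiced, so /p/ must become voiced as well.
Changing only its voicing to voiced gives [b] — the voiced bilabial stop.

[ʂabɣe]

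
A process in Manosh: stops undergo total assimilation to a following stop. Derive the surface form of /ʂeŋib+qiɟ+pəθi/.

/b/ is the segment targeted by the rule; it sits immediately before /q/, so it assimilates completely and surfaces as [q].
The same rule applies at the second boundary: /ɟ/ → [p] next to /p/.

[ʂeŋiqqippəθi]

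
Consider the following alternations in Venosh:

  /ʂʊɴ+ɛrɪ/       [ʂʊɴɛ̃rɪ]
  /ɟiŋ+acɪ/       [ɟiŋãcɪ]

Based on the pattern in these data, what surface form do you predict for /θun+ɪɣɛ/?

The data show progressive nasality assimilation (vowel nasalisation): /ɛ/ → [ɛ̃] after /ɴ/; /a/ → [ã] after /ŋ/ — a vowel is nasalised by an immediately preceding nasal consonant.
The vowel /ɪ/ is adjacent to the preceding nasal /n/, so it acquires [+nasal] and surfaces as [ɪ̃].

[θunɪ̃ɣɛ]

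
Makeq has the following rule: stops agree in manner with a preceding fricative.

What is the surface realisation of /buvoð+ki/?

[buvoðxi]

/k/ is a voiceless velar stop. The preceding trigger /ð/ is a fricative, so /k/ must become a fricative as well.
A voiceless velar fricative is [x], so the surface segment is [x].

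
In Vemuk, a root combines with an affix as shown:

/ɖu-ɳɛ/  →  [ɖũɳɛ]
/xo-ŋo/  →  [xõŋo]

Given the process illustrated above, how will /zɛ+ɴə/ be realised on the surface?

The data show regressive nasality assimilation (vowel nasalisation): /u/ → [ũ] before /ɳ/; /o/ → [õ] before /ŋ/ — a vowel is nasalised by an immediately following nasal consonant.
/ɛ/ sits next to the nasal /ɴ/ and is therefore nasalised to [ɛ̃].

[zɛ̃ɴə]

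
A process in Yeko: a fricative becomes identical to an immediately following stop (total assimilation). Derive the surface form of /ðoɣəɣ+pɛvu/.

[ðoɣəppɛvu]

/ɣ/ is the segment targeted by the rule; it sits immediately before /p/, so it assimilates completely and surfaces as [p].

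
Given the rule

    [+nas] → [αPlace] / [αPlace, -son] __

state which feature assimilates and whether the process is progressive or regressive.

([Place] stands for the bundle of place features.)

progressive place assimilation

The rule copies the place features (abbreviated [Place]) from the environment onto the target, so the assimilating feature is place.
The conditioning segment sits to the left of the focus bar, meaning the trigger precedes the segment that changes — progressive assimilation.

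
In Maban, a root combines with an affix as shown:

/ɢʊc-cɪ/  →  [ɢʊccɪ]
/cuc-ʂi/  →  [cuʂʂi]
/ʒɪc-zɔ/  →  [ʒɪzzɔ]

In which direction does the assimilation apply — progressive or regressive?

regressive

Comparing underlying and surface forms, /c/ → [ʂ] is the alternation; the neighbouring /ʂ/ is constant.
The output [ʂ] is identical to the trigger /ʂ/ — every feature (place, manner, voicing) has been copied — so this is total assimilation.
The other form behaves the same way: /c/ → [z] before /z/ — in each case the output is a copy of the following consonant.
In [ɢʊccɪ] the two consonants at the boundary are already identical (/c/ + /c/), so the rule applies vacuously and nothing changes.
The trigger is the following segment, so the direction is regressive (anticipatory).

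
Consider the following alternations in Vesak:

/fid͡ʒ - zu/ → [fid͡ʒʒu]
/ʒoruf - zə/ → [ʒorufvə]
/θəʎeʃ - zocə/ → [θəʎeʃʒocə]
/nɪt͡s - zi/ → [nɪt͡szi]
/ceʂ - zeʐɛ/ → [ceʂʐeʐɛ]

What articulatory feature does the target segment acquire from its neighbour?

Underlying /z/ is realised as [ʒ] next to /d͡ʒ/; /d͡ʒ/ itself does not change.
/z/ is alveolar while /d͡ʒ/ is postalveolar; the output [ʒ] is postalveolar, matching the trigger — so the feature that spreads is place.
The other alternating forms pattern the same way: /z/ → [v] after /f/ (alveolar → labiodental, matching labiodental); /z/ → [ʒ] after /ʃ/ (alveolar → postalveolar, matching postalveolar); /z/ → [ʐ] after /ʂ/ (alveolar → retroflex, matching retroflex) — only place changes, and always toward the preceding segment.
Nothing changes in [nɪt͡szi]: there the adjacent consonants already agree in place (/z/ and /t͡s/ are both alveolar), so this form is consistent with the same rule.

place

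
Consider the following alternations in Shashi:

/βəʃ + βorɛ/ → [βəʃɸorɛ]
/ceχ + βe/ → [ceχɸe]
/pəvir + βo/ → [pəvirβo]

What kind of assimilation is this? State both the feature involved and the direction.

progressive voicing assimilation

Underlying /β/ is realised as [ɸ] next to /ʃ/; /ʃ/ itself does not change.
/β/ is voiced while /ʃ/ is voiceless; the output [ɸ] is voiceless, matching the trigger — so the feature that spreads is voicing.
Place and manner are unchanged, so the assimilation is partial, not total.
The same holds elsewhere in the data: /β/ → [ɸ] after /χ/ (voiced → voiceless, matching voiceless) — only voicing changes, and always toward the preceding segment.
Nothing changes in [pəvirβo]: there the adjacent consonants already agree in voicing (/β/ and /r/ are both voiced), so this form is consistent with the same rule.
Since the segment that changes follows the conditioning segment, the assimilation is progressive.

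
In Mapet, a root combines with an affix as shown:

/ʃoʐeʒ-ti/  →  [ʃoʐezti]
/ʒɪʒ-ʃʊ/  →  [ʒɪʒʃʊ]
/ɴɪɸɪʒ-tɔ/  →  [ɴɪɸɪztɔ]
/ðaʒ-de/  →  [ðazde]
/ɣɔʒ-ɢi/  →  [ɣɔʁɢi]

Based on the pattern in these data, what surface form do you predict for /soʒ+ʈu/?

The data show regressive place assimilation: /ʒ/ → [z] before /t/; /ʒ/ → [z] before /d/; /ʒ/ → [ʁ] before /ɢ/. In each pair only place changes, matching the following consonant, while manner and voice stay constant.
Nothing changes in [ʒɪʒʃʊ]: there the adjacent consonants already agree in place (/ʒ/ and /ʃ/ are both postalveolar), so this form is consistent with the same rule.
/ʒ/ is a voiced postalveolar fricative. The following trigger /ʈ/ is retroflex, so /ʒ/ must become retroflex as well.
Changing only its place to retroflex gives [ʐ] — the voiced retroflex fricative.

[soʐʈu]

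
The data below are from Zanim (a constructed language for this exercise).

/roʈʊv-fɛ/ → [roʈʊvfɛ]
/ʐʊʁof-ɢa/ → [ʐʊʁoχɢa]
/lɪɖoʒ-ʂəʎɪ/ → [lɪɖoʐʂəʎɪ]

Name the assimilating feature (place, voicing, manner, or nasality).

Underlying /f/ is realised as [χ] next to /ɢ/; /ɢ/ itself does not change.
The change labiodental → uvular matches the place of the following /ɢ/, identifying this as place assimilation.
The other alternating form patterns the same way: /ʒ/ → [ʐ] before /ʂ/ (postalveolar → retroflex, matching retroflex) — only place changes, and always toward the following segment.
No alternation appears in [roʈʊvfɛ]: there the adjacent consonants already agree in place (/v/ and /f/ are both labiodental), so this form is consistent with the same rule.

place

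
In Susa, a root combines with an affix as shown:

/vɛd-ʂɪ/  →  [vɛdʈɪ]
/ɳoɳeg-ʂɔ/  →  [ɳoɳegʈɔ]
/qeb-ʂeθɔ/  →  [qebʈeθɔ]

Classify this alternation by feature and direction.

progressive manner assimilation

Underlying /ʂ/ is realised as [ʈ] next to /d/; /d/ itself does not change.
The change fricative → stop matches the manner of the preceding /d/, identifying this as manner assimilation.
Place and voice are unchanged, so the assimilation is partial, not total.
The same holds elsewhere in the data: /ʂ/ → [ʈ] after /g/ (fricative → stop, matching a stop); /ʂ/ → [ʈ] after /b/ (fricative → stop, matching a stop) — only manner changes, and always toward the preceding segment.
The trigger is the preceding segment, so the direction is progressive (perseverative).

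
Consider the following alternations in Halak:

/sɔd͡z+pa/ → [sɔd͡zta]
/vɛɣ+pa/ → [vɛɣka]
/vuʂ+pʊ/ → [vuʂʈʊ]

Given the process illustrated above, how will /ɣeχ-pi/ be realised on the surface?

[ɣeχqi]

The data show progressive place assimilation: /p/ → [t] after /d͡z/; /p/ → [k] after /ɣ/; /p/ → [ʈ] after /ʂ/. In each pair only place changes, matching the preceding consonant, while manner and voice stay constant.
/p/ is a voiceless bilabial stop. The preceding trigger /χ/ is uvular, so /p/ must become uvular as well.
Changing only its place to uvular gives [q] — the voiceless uvular stop.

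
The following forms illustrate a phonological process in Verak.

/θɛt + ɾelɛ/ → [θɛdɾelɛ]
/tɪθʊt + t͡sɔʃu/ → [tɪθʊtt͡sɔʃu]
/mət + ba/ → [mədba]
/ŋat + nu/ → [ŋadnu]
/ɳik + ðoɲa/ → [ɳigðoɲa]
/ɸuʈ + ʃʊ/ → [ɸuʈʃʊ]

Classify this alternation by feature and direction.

Underlying /t/ is realised as [d] next to /ɾ/; /ɾ/ itself does not change.
The change voiceless → voiced matches the voicing of the following /ɾ/, identifying this as voicing assimilation.
Place and manner are unchanged, so the assimilation is partial, not total.
The same holds elsewhere in the data: /t/ → [d] before /b/ (voiceless → voiced, matching voiced); /t/ → [d] before /n/ (voiceless → voiced, matching voiced); /k/ → [g] before /ð/ (voiceless → voiced, matching voiced) — only voicing changes, and always toward the following segment.
No alternation appears in [tɪθʊtt͡sɔʃu], [ɸuʈʃʊ]: there the adjacent consonants already agree in voicing (/t/ and /t͡s/ are both voiceless; /ʈ/ and /ʃ/ are both voiceless), so these forms are consistent with the same rule.
The trigger is the following segment, so the direction is regressive (anticipatory).

regressive voicing assimilation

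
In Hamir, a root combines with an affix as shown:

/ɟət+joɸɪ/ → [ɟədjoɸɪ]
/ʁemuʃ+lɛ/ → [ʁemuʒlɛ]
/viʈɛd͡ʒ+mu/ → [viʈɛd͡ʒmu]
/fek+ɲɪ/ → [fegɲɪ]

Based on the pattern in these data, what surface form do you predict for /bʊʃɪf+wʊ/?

The data show regressive voicing assimilation: /t/ → [d] before /j/; /ʃ/ → [ʒ] before /l/; /k/ → [g] before /ɲ/. In each pair only voicing changes, matching the following consonant, while place and manner stay constant.
No alternation appears in [viʈɛd͡ʒmu]: there the adjacent consonants already agree in voicing (/d͡ʒ/ and /m/ are both voiced), so this form is consistent with the same rule.
The rule targets /f/ (voiceless labiodental fricative), which sits before the trigger /w/ (voiced).
Changing only its voicing to voiced gives [v] — the voiced labiodental fricative.

[bʊʃɪvwʊ]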